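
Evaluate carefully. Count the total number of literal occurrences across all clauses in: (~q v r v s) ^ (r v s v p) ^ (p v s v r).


Counting literals in each clause:
Clause 1: 3 literal(s)
Clause 2: 3 literal(s)
Clause 3: 3 literal(s)
Total = 9

9


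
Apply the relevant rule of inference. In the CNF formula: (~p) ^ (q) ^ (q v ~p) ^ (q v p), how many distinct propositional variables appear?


Identify each variable that appears in the formula.
Variables found: p, q
Count = 2

2


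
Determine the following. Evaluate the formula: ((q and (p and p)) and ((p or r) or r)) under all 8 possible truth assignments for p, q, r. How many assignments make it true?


Check all 8 assignments:
p=0, q=0, r=0: 0
p=0, q=0, r=1: 0
p=0, q=1, r=0: 0
p=0, q=1, r=1: 0
p=1, q=0, r=0: 0
p=1, q=0, r=1: 0
p=1, q=1, r=0: 1
p=1, q=1, r=1: 1
Count of True = 2

2


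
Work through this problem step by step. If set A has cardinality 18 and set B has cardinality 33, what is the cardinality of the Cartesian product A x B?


The Cartesian product A x B contains all ordered pairs (a, b).
|A x B| = |A| * |B| = 18 * 33 = 594

594


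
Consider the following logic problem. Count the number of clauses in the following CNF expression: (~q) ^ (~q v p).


A CNF formula is a conjunction of clauses.
Clauses are separated by ^.
Counting the conjuncts: 2 clauses.

2


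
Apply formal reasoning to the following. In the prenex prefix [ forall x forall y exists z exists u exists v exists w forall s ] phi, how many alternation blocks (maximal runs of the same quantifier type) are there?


Quantifier-type sequence: A A E E E E A  (A=forall, E=exists)
Group into maximal same-type runs:
  Ax2 | Ex4 | Ax1
Number of blocks = 3

3


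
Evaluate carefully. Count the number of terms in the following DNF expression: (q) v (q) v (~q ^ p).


A DNF formula is a disjunction of terms (conjunctions).
Terms are separated by v.
Counting the disjuncts: 3 terms.

3


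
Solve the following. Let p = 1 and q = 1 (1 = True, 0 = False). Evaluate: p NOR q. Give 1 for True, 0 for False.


p = 1, q = 1
Operation: p NOR q
Evaluate: 1 NOR 1 = 0

0


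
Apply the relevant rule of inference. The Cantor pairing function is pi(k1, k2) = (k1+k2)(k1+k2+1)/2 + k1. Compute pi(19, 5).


k1 + k2 = 24
(k1+k2)(k1+k2+1)/2 = 24 * 25 / 2 = 300
pi = 300 + 19 = 319

319


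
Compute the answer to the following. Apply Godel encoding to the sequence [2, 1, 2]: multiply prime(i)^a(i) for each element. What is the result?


Encode each element as an exponent of the corresponding prime:
  2^2 = 4
  3^1 = 3
  5^2 = 25
Product = 4 * 3 * 25 = 300

300


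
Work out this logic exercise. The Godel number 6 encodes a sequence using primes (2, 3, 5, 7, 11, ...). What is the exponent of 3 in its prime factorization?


Factorize 6 by dividing by 3 repeatedly.
Division steps: 3 divides 6 exactly 1 time(s).
Exponent of 3 = 1

1


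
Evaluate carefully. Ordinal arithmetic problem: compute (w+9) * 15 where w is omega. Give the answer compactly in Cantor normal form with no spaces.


Compute (w+9) * 15.
Ordinal * is associative and left-distributive over +, but NOT commutative; for finite n>1, n*w = w but w*n stays w*n.
(w+9) * 15 = (w+9) repeated 15 times. Each intermediate +9 is absorbed by the following w; only the last survives: w*15+9.
Result = w*15+9

w*15+9


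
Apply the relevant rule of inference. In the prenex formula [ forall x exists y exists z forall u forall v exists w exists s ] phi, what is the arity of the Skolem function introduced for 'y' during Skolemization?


Quantifier prefix: forall x exists y exists z forall u forall v exists w exists s
'y' is existentially quantified at position 2.
Universal variables preceding it: x
Skolem function arity = 1

1


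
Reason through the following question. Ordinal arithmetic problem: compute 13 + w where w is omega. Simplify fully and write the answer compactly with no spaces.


Compute 13 + w.
Ordinal + is associative but NOT commutative; for finite n>0, n + w = w but w + n stays w+n.
Any finite left addend is absorbed by w on the right: 13 + w = w.
Result = w

w


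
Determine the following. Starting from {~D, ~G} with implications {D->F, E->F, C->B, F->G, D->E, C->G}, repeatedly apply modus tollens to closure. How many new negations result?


Initial negated facts: {~D, ~G}
Apply modus tollens to closure:
  ~G and F->G  =>  ~F
  ~G and C->G  =>  ~C
  ~F and E->F  =>  ~E
Final negated: {~C, ~D, ~E, ~F, ~G}
New negations: {~C, ~E, ~F}
Count = 3

3


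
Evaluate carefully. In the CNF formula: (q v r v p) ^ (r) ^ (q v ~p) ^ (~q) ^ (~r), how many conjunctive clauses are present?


A CNF formula is a conjunction of clauses.
Clauses are separated by ^.
Counting the conjuncts: 5 clauses.

5


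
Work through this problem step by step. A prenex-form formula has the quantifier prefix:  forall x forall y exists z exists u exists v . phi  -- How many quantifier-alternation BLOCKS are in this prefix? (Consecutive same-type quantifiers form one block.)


Quantifier-type sequence: A A E E E  (A=forall, E=exists)
Group into maximal same-type runs:
  Ax2 | Ex3
Number of blocks = 2

2


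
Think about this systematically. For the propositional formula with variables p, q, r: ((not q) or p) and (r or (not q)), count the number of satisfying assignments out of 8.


Evaluate all 8 assignments for p, q, r:
p=0, q=0, r=0: 1
p=0, q=0, r=1: 1
p=0, q=1, r=0: 0
p=0, q=1, r=1: 0
p=1, q=0, r=0: 1
p=1, q=0, r=1: 1
p=1, q=1, r=0: 0
p=1, q=1, r=1: 1
Satisfying count = 5

5


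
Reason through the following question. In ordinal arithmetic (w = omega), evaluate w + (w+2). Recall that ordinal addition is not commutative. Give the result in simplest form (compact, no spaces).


Compute w + (w+2).
Ordinal + is associative but NOT commutative; for finite n>0, n + w = w but w + n stays w+n.
w + (w+2) = (w+w) + 2 = w*2+2.
Result = w*2+2

w*2+2


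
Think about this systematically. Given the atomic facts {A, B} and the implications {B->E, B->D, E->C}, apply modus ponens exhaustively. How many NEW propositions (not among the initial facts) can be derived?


Initial facts: {A, B}
Apply modus ponens to closure:
  B and B->E  =>  E
  B and B->D  =>  D
  E and E->C  =>  C
Final known: {A, B, C, D, E}
New propositions: {C, D, E}
Count = 3

3


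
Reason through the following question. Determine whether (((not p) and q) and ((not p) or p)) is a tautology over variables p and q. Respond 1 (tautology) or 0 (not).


Check all 4 assignments:
p=0, q=0: 0
p=0, q=1: 1
p=1, q=0: 0
p=1, q=1: 0
Satisfying count = 1/4.
Tautology iff count = 4: no.

0


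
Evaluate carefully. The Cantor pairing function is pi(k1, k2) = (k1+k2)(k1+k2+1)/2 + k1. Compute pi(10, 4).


k1 + k2 = 14
(k1+k2)(k1+k2+1)/2 = 14 * 15 / 2 = 105
pi = 105 + 10 = 115

115


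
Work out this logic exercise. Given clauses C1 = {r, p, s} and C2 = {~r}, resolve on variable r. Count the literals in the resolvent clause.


Remove r from C1 and ~r from C2.
C1 remainder: {p, s}
C2 remainder: {}
Union (resolvent): {p, s}
Resolvent has 2 literal(s).

2


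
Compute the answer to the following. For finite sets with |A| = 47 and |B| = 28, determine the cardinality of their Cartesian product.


The Cartesian product A x B contains all ordered pairs (a, b).
|A x B| = |A| * |B| = 47 * 28 = 1316

1316


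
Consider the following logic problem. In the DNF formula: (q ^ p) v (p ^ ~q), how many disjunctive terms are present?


A DNF formula is a disjunction of terms (conjunctions).
Terms are separated by v.
Counting the disjuncts: 2 terms.

2


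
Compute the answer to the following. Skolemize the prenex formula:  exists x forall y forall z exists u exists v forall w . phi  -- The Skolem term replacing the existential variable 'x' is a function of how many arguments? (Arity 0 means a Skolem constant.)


Quantifier prefix: exists x forall y forall z exists u exists v forall w
'x' is existentially quantified at position 1.
No universal quantifiers precede it.
Skolem function arity = 0 (a Skolem constant)

0


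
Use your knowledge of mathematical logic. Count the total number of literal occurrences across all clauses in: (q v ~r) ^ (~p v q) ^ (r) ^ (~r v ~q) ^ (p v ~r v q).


Counting literals in each clause:
Clause 1: 2 literal(s)
Clause 2: 2 literal(s)
Clause 3: 1 literal(s)
Clause 4: 2 literal(s)
Clause 5: 3 literal(s)
Total = 10

10


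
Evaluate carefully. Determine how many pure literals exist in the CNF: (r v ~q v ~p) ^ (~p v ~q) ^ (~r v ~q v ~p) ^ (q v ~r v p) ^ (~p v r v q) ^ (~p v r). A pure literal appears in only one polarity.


Check each variable for pure literal status:
p: mixed (not pure)
q: mixed (not pure)
r: mixed (not pure)
Pure literal count = 0

0


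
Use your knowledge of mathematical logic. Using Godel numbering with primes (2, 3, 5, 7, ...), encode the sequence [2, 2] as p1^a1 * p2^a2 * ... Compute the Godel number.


Encode each element as an exponent of the corresponding prime:
  2^2 = 4
  3^2 = 9
Product = 4 * 9 = 36

36


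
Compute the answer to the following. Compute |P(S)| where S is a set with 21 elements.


The power set of a set with n elements has 2^n elements.
|P(S)| = 2^21 = 2097152

2097152


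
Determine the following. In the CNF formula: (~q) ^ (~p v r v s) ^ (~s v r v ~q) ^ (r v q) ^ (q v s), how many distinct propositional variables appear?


Identify each variable that appears in the formula.
Variables found: p, q, r, s
Count = 4

4


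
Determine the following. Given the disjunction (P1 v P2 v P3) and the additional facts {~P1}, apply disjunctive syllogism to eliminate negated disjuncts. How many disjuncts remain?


Original disjuncts (3): P1, P2, P3
Negated (eliminate): ~P1
Remaining disjuncts: P2, P3
Count = 3 - 1 = 2

2


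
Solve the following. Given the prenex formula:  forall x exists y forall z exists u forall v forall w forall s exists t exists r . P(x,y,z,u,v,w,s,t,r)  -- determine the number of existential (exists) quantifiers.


Quantifier prefix: forall x exists y forall z exists u forall v forall w forall s exists t exists r
Mark each quantifier type:
  U E U E U U U E E
Universal count = 5, Existential count = 4
Asked for existential (exists) quantifiers: 4

4


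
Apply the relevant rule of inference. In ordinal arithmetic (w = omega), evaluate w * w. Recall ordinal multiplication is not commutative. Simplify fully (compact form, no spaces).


Compute w * w.
Ordinal * is associative and left-distributive over +, but NOT commutative; for finite n>1, n*w = w but w*n stays w*n.
w * w = w^2 by definition.
Result = w^2

w^2


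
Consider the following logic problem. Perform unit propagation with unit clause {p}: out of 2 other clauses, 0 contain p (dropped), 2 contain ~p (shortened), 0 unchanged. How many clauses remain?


Satisfied (removed): 0
Shortened (remain): 2
Unchanged (remain): 0
Remaining = 2 + 0 = 2

2


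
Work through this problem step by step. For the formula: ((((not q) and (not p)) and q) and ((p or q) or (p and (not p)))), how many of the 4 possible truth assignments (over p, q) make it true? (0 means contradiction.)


Check all 4 assignments:
p=0, q=0: 0
p=0, q=1: 0
p=1, q=0: 0
p=1, q=1: 0
Count of True = 0

0


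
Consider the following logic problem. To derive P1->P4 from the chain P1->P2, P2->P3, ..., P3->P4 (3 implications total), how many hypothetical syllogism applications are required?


With 3 implications in a chain connecting 4 propositions:
P1->P2, P2->P3, ..., P3->P4
Steps needed = (number of implications) - 1 = 3 - 1 = 2

2


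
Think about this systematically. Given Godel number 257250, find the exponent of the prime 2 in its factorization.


Factorize 257250 by dividing by 2 repeatedly.
Division steps: 2 divides 257250 exactly 1 time(s).
Exponent of 2 = 1

1


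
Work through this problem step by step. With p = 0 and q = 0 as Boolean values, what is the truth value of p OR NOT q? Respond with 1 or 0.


p = 0, q = 0
Operation: p OR NOT q
Evaluate: 0 OR NOT 0 = 1

1


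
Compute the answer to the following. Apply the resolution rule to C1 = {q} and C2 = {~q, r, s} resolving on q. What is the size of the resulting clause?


Remove q from C1 and ~q from C2.
C1 remainder: {}
C2 remainder: {r, s}
Union (resolvent): {r, s}
Resolvent has 2 literal(s).

2


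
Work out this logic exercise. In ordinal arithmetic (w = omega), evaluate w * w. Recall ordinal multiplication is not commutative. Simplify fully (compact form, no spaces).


Compute w * w.
Ordinal * is associative and left-distributive over +, but NOT commutative; for finite n>1, n*w = w but w*n stays w*n.
w * w = w^2 by definition.
Result = w^2

w^2


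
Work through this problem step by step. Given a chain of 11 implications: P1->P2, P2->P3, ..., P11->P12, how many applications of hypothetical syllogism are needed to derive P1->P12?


With 11 implications in a chain connecting 12 propositions:
P1->P2, P2->P3, ..., P11->P12
Steps needed = (number of implications) - 1 = 11 - 1 = 10

10


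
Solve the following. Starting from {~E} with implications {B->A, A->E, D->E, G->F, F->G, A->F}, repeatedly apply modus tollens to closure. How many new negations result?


Initial negated facts: {~E}
Apply modus tollens to closure:
  ~E and A->E  =>  ~A
  ~E and D->E  =>  ~D
  ~A and B->A  =>  ~B
Final negated: {~A, ~B, ~D, ~E}
New negations: {~A, ~B, ~D}
Count = 3

3


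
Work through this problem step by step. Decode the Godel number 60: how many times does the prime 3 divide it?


Factorize 60 by dividing by 3 repeatedly.
Division steps: 3 divides 60 exactly 1 time(s).
Exponent of 3 = 1

1


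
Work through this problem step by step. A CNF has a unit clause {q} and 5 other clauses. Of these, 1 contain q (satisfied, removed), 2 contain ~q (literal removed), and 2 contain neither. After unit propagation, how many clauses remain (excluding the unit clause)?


Satisfied (removed): 1
Shortened (remain): 2
Unchanged (remain): 2
Remaining = 2 + 2 = 4

4


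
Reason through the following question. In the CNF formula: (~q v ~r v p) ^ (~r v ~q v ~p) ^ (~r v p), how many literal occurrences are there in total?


Counting literals in each clause:
Clause 1: 3 literal(s)
Clause 2: 3 literal(s)
Clause 3: 2 literal(s)
Total = 8

8


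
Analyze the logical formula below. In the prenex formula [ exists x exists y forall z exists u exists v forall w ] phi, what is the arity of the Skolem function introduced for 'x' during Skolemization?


Quantifier prefix: exists x exists y forall z exists u exists v forall w
'x' is existentially quantified at position 1.
No universal quantifiers precede it.
Skolem function arity = 0 (a Skolem constant)

0


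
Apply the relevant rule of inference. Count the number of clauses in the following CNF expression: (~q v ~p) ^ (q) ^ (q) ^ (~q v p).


A CNF formula is a conjunction of clauses.
Clauses are separated by ^.
Counting the conjuncts: 4 clauses.

4


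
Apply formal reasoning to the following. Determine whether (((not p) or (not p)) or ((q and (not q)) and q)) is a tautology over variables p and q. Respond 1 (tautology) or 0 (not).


Check all 4 assignments:
p=0, q=0: 1
p=0, q=1: 1
p=1, q=0: 0
p=1, q=1: 0
Satisfying count = 2/4.
Tautology iff count = 4: no.

0


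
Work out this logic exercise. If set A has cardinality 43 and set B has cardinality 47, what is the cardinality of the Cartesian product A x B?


The Cartesian product A x B contains all ordered pairs (a, b).
|A x B| = |A| * |B| = 43 * 47 = 2021

2021


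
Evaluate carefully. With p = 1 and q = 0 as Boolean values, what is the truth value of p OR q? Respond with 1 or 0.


p = 1, q = 0
Operation: p OR q
Evaluate: 1 OR 0 = 1

1


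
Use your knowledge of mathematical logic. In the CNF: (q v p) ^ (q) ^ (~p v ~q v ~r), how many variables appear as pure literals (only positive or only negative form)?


Check each variable for pure literal status:
p: mixed (not pure)
q: mixed (not pure)
r: pure negative
Pure literal count = 1

1


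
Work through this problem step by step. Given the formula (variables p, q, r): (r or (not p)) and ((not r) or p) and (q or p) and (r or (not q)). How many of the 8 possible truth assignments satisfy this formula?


Evaluate all 8 assignments for p, q, r:
p=0, q=0, r=0: 0
p=0, q=0, r=1: 0
p=0, q=1, r=0: 0
p=0, q=1, r=1: 0
p=1, q=0, r=0: 0
p=1, q=0, r=1: 1
p=1, q=1, r=0: 0
p=1, q=1, r=1: 1
Satisfying count = 2

2


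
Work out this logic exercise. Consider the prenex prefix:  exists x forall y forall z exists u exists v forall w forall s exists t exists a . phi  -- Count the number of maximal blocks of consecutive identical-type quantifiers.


Quantifier-type sequence: E A A E E A A E E  (A=forall, E=exists)
Group into maximal same-type runs:
  Ex1 | Ax2 | Ex2 | Ax2 | Ex2
Number of blocks = 5

5


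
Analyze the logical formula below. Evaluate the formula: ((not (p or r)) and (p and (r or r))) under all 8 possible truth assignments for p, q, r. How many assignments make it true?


Check all 8 assignments:
p=0, q=0, r=0: 0
p=0, q=0, r=1: 0
p=0, q=1, r=0: 0
p=0, q=1, r=1: 0
p=1, q=0, r=0: 0
p=1, q=0, r=1: 0
p=1, q=1, r=0: 0
p=1, q=1, r=1: 0
Count of True = 0

0


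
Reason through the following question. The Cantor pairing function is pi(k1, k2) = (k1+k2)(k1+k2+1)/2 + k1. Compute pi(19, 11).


k1 + k2 = 30
(k1+k2)(k1+k2+1)/2 = 30 * 31 / 2 = 465
pi = 465 + 19 = 484

484


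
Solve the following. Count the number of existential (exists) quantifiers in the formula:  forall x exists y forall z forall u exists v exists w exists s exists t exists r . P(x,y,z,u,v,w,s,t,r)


Quantifier prefix: forall x exists y forall z forall u exists v exists w exists s exists t exists r
Mark each quantifier type:
  U E U U E E E E E
Universal count = 3, Existential count = 6
Asked for existential (exists) quantifiers: 6

6


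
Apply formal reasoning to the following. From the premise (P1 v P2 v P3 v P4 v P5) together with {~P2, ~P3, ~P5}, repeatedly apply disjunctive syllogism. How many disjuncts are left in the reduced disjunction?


Original disjuncts (5): P1, P2, P3, P4, P5
Negated (eliminate): ~P2, ~P3, ~P5
Remaining disjuncts: P1, P4
Count = 5 - 3 = 2

2


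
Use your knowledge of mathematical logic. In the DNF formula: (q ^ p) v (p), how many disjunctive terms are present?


A DNF formula is a disjunction of terms (conjunctions).
Terms are separated by v.
Counting the disjuncts: 2 terms.

2


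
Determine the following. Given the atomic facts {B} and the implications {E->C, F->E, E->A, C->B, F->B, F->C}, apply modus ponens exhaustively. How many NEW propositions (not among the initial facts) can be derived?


Initial facts: {B}
Apply modus ponens to closure:
  (no implication fires)
Final known: {B}
New propositions: {(none)}
Count = 0

0


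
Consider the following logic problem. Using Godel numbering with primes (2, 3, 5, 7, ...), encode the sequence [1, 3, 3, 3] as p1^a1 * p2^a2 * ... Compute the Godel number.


Encode each element as an exponent of the corresponding prime:
  2^1 = 2
  3^3 = 27
  5^3 = 125
  7^3 = 343
Product = 2 * 27 * 125 * 343 = 2315250

2315250


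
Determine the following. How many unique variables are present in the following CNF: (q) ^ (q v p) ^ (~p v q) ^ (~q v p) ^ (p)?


Identify each variable that appears in the formula.
Variables found: p, q
Count = 2

2


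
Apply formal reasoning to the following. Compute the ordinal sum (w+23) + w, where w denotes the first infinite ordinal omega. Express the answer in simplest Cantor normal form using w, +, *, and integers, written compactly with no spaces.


Compute (w+23) + w.
Ordinal + is associative but NOT commutative; for finite n>0, n + w = w but w + n stays w+n.
(w+23) + w = w + (23+w) = w + w = w*2 (the finite tail 23 is absorbed by the right w).
Result = w*2

w*2


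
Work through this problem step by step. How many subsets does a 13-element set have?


The power set of a set with n elements has 2^n elements.
|P(S)| = 2^13 = 8192

8192


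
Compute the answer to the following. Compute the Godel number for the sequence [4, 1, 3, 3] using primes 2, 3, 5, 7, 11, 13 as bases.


Encode each element as an exponent of the corresponding prime:
  2^4 = 16
  3^1 = 3
  5^3 = 125
  7^3 = 343
Product = 16 * 3 * 125 * 343 = 2058000

2058000


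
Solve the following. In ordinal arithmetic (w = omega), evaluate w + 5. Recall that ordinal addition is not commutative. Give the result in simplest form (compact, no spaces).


Compute w + 5.
Ordinal + is associative but NOT commutative; for finite n>0, n + w = w but w + n stays w+n.
w + 5 is already in normal form (a successor ordinal beyond w).
Result = w+5

w+5


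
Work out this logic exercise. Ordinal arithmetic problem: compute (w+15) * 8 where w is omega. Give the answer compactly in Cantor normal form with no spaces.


Compute (w+15) * 8.
Ordinal * is associative and left-distributive over +, but NOT commutative; for finite n>1, n*w = w but w*n stays w*n.
(w+15) * 8 = (w+15) repeated 8 times. Each intermediate +15 is absorbed by the following w; only the last survives: w*8+15.
Result = w*8+15

w*8+15


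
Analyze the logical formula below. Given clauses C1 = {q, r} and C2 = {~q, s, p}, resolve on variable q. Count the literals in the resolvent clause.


Remove q from C1 and ~q from C2.
C1 remainder: {r}
C2 remainder: {s, p}
Union (resolvent): {p, r, s}
Resolvent has 3 literal(s).

3


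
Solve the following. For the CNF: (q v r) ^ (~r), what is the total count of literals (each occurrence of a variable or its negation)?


Counting literals in each clause:
Clause 1: 2 literal(s)
Clause 2: 1 literal(s)
Total = 3

3


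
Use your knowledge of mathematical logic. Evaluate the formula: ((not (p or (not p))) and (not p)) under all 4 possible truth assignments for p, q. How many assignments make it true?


Check all 4 assignments:
p=0, q=0: 0
p=0, q=1: 0
p=1, q=0: 0
p=1, q=1: 0
Count of True = 0

0


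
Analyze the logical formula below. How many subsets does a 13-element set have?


The power set of a set with n elements has 2^n elements.
|P(S)| = 2^13 = 8192

8192


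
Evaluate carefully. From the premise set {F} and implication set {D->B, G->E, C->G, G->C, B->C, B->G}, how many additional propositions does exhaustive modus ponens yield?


Initial facts: {F}
Apply modus ponens to closure:
  (no implication fires)
Final known: {F}
New propositions: {(none)}
Count = 0

0


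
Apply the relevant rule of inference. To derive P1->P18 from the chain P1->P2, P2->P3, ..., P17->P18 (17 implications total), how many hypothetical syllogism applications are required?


With 17 implications in a chain connecting 18 propositions:
P1->P2, P2->P3, ..., P17->P18
Steps needed = (number of implications) - 1 = 17 - 1 = 16

16


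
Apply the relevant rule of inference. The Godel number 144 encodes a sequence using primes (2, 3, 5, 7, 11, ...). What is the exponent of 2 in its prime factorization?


Factorize 144 by dividing by 2 repeatedly.
Division steps: 2 divides 144 exactly 4 time(s).
Exponent of 2 = 4

4


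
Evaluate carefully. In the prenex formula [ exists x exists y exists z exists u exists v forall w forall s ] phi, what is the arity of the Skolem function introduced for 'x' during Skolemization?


Quantifier prefix: exists x exists y exists z exists u exists v forall w forall s
'x' is existentially quantified at position 1.
No universal quantifiers precede it.
Skolem function arity = 0 (a Skolem constant)

0


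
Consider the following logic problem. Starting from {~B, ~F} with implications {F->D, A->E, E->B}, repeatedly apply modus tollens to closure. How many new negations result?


Initial negated facts: {~B, ~F}
Apply modus tollens to closure:
  ~B and E->B  =>  ~E
  ~E and A->E  =>  ~A
Final negated: {~A, ~B, ~E, ~F}
New negations: {~A, ~E}
Count = 2

2


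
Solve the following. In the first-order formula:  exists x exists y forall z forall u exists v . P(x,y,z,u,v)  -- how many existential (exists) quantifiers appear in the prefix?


Quantifier prefix: exists x exists y forall z forall u exists v
Mark each quantifier type:
  E E U U E
Universal count = 2, Existential count = 3
Asked for existential (exists) quantifiers: 3

3


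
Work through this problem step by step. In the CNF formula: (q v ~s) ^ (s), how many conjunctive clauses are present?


A CNF formula is a conjunction of clauses.
Clauses are separated by ^.
Counting the conjuncts: 2 clauses.

2


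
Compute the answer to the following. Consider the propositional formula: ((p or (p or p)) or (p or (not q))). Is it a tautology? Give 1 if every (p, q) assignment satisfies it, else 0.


Check all 4 assignments:
p=0, q=0: 1
p=0, q=1: 0
p=1, q=0: 1
p=1, q=1: 1
Satisfying count = 3/4.
Tautology iff count = 4: no.

0


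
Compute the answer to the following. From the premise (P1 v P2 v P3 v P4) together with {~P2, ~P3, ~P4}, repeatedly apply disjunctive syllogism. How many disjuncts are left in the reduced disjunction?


Original disjuncts (4): P1, P2, P3, P4
Negated (eliminate): ~P2, ~P3, ~P4
Remaining disjuncts: P1
Count = 4 - 3 = 1

1


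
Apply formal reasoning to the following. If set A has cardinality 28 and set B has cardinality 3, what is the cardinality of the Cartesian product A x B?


The Cartesian product A x B contains all ordered pairs (a, b).
|A x B| = |A| * |B| = 28 * 3 = 84

84


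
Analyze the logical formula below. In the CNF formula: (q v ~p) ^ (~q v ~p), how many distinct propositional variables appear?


Identify each variable that appears in the formula.
Variables found: p, q
Count = 2

2


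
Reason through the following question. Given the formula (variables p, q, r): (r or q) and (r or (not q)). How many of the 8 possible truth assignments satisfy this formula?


Evaluate all 8 assignments for p, q, r:
p=0, q=0, r=0: 0
p=0, q=0, r=1: 1
p=0, q=1, r=0: 0
p=0, q=1, r=1: 1
p=1, q=0, r=0: 0
p=1, q=0, r=1: 1
p=1, q=1, r=0: 0
p=1, q=1, r=1: 1
Satisfying count = 4

4


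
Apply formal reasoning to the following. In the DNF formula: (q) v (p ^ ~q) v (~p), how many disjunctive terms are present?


A DNF formula is a disjunction of terms (conjunctions).
Terms are separated by v.
Counting the disjuncts: 3 terms.

3


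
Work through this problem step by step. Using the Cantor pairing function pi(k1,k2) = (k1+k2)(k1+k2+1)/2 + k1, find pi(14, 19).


k1 + k2 = 33
(k1+k2)(k1+k2+1)/2 = 33 * 34 / 2 = 561
pi = 561 + 14 = 575

575


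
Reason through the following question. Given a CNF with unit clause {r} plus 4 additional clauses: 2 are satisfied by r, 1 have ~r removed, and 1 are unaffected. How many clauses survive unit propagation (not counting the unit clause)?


Satisfied (removed): 2
Shortened (remain): 1
Unchanged (remain): 1
Remaining = 1 + 1 = 2

2


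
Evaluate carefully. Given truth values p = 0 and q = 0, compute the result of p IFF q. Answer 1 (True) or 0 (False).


p = 0, q = 0
Operation: p IFF q
Evaluate: 0 IFF 0 = 1

1


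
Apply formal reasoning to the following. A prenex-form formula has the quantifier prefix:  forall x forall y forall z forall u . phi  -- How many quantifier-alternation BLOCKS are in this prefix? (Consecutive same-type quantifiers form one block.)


Quantifier-type sequence: A A A A  (A=forall, E=exists)
Group into maximal same-type runs:
  Ax4
Number of blocks = 1

1


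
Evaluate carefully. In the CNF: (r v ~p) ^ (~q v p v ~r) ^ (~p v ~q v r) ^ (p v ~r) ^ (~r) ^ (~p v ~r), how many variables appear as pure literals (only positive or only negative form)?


Check each variable for pure literal status:
p: mixed (not pure)
q: pure negative
r: mixed (not pure)
Pure literal count = 1

1


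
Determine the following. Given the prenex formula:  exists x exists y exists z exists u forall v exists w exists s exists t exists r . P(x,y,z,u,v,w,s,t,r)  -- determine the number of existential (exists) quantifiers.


Quantifier prefix: exists x exists y exists z exists u forall v exists w exists s exists t exists r
Mark each quantifier type:
  E E E E U E E E E
Universal count = 1, Existential count = 8
Asked for existential (exists) quantifiers: 8

8


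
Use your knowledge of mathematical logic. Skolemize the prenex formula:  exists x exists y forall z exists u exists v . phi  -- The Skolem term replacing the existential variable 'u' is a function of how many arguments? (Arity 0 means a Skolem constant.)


Quantifier prefix: exists x exists y forall z exists u exists v
'u' is existentially quantified at position 4.
Universal variables preceding it: z
Skolem function arity = 1

1


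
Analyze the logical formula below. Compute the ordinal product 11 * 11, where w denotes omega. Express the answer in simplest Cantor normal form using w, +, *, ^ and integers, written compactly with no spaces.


Compute 11 * 11.
Ordinal * is associative and left-distributive over +, but NOT commutative; for finite n>1, n*w = w but w*n stays w*n.
Both finite; ordinal * agrees with natural *: 11 * 11 = 121.
Result = 121

121


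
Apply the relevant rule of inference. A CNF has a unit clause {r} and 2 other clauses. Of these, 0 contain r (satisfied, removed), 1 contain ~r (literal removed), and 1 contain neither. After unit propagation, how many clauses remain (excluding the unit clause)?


Satisfied (removed): 0
Shortened (remain): 1
Unchanged (remain): 1
Remaining = 1 + 1 = 2

2


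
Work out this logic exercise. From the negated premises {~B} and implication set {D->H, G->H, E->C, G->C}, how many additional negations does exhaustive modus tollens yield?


Initial negated facts: {~B}
Apply modus tollens to closure:
  (no implication fires)
Final negated: {~B}
New negations: {(none)}
Count = 0

0


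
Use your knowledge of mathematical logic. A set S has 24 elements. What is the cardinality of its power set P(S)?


The power set of a set with n elements has 2^n elements.
|P(S)| = 2^24 = 16777216

16777216


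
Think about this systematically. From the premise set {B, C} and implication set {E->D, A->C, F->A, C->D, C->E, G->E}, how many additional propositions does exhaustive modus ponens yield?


Initial facts: {B, C}
Apply modus ponens to closure:
  C and C->D  =>  D
  C and C->E  =>  E
Final known: {B, C, D, E}
New propositions: {D, E}
Count = 2

2


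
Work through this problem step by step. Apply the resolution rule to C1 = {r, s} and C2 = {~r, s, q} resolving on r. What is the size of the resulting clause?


Remove r from C1 and ~r from C2.
C1 remainder: {s}
C2 remainder: {s, q}
Union (resolvent): {q, s}
Resolvent has 2 literal(s).

2


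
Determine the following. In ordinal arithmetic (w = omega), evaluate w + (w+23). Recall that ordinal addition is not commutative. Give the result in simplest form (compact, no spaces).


Compute w + (w+23).
Ordinal + is associative but NOT commutative; for finite n>0, n + w = w but w + n stays w+n.
w + (w+23) = (w+w) + 23 = w*2+23.
Result = w*2+23

w*2+23


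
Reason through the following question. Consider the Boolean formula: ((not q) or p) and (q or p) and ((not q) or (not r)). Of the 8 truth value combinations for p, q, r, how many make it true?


Evaluate all 8 assignments for p, q, r:
p=0, q=0, r=0: 0
p=0, q=0, r=1: 0
p=0, q=1, r=0: 0
p=0, q=1, r=1: 0
p=1, q=0, r=0: 1
p=1, q=0, r=1: 1
p=1, q=1, r=0: 1
p=1, q=1, r=1: 0
Satisfying count = 3

3


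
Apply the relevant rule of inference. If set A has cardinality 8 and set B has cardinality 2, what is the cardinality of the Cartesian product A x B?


The Cartesian product A x B contains all ordered pairs (a, b).
|A x B| = |A| * |B| = 8 * 2 = 16

16


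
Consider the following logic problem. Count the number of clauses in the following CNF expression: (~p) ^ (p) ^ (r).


A CNF formula is a conjunction of clauses.
Clauses are separated by ^.
Counting the conjuncts: 3 clauses.

3


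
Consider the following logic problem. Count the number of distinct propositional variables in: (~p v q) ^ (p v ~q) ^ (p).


Identify each variable that appears in the formula.
Variables found: p, q
Count = 2

2


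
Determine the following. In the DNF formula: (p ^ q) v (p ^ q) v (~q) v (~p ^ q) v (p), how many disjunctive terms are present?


A DNF formula is a disjunction of terms (conjunctions).
Terms are separated by v.
Counting the disjuncts: 5 terms.

5


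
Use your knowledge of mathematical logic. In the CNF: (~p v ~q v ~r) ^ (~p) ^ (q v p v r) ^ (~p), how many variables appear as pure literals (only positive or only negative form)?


Check each variable for pure literal status:
p: mixed (not pure)
q: mixed (not pure)
r: mixed (not pure)
Pure literal count = 0

0


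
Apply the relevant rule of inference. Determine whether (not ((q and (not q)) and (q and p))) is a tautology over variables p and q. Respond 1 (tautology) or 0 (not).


Check all 4 assignments:
p=0, q=0: 1
p=0, q=1: 1
p=1, q=0: 1
p=1, q=1: 1
Satisfying count = 4/4.
Tautology iff count = 4: yes.

1


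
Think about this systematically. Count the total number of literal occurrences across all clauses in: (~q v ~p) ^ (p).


Counting literals in each clause:
Clause 1: 2 literal(s)
Clause 2: 1 literal(s)
Total = 3

3


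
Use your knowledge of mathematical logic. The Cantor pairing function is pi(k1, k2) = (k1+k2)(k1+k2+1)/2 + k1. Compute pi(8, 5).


k1 + k2 = 13
(k1+k2)(k1+k2+1)/2 = 13 * 14 / 2 = 91
pi = 91 + 8 = 99

99


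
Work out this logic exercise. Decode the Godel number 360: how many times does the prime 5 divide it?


Factorize 360 by dividing by 5 repeatedly.
Division steps: 5 divides 360 exactly 1 time(s).
Exponent of 5 = 1

1


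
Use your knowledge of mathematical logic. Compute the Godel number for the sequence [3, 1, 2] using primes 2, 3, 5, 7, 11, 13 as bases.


Encode each element as an exponent of the corresponding prime:
  2^3 = 8
  3^1 = 3
  5^2 = 25
Product = 8 * 3 * 25 = 600

600


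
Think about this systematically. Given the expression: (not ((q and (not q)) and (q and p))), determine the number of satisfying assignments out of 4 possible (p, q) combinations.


Check all 4 assignments:
p=0, q=0: 1
p=0, q=1: 1
p=1, q=0: 1
p=1, q=1: 1
Count of True = 4

4


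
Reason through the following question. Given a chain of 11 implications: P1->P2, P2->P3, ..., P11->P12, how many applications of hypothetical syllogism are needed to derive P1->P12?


With 11 implications in a chain connecting 12 propositions:
P1->P2, P2->P3, ..., P11->P12
Steps needed = (number of implications) - 1 = 11 - 1 = 10

10


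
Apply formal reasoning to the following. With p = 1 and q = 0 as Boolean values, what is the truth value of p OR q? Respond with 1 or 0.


p = 1, q = 0
Operation: p OR q
Evaluate: 1 OR 0 = 1

1


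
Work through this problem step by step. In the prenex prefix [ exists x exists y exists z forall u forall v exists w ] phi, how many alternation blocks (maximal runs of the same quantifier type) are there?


Quantifier-type sequence: E E E A A E  (A=forall, E=exists)
Group into maximal same-type runs:
  Ex3 | Ax2 | Ex1
Number of blocks = 3

3


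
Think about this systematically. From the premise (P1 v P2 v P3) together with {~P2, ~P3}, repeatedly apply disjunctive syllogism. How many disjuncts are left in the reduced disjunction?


Original disjuncts (3): P1, P2, P3
Negated (eliminate): ~P2, ~P3
Remaining disjuncts: P1
Count = 3 - 2 = 1

1


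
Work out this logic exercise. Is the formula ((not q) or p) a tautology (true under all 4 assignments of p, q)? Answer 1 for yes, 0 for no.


Check all 4 assignments:
p=0, q=0: 1
p=0, q=1: 0
p=1, q=0: 1
p=1, q=1: 1
Satisfying count = 3/4.
Tautology iff count = 4: no.

0


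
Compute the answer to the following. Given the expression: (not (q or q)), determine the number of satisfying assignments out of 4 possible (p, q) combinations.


Check all 4 assignments:
p=0, q=0: 1
p=0, q=1: 0
p=1, q=0: 1
p=1, q=1: 0
Count of True = 2

2


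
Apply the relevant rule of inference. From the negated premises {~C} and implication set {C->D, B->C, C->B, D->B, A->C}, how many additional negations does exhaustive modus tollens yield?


Initial negated facts: {~C}
Apply modus tollens to closure:
  ~C and B->C  =>  ~B
  ~B and D->B  =>  ~D
  ~C and A->C  =>  ~A
Final negated: {~A, ~B, ~C, ~D}
New negations: {~A, ~B, ~D}
Count = 3

3


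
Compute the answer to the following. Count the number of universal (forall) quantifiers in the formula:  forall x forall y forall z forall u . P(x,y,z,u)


Quantifier prefix: forall x forall y forall z forall u
Mark each quantifier type:
  U U U U
Universal count = 4, Existential count = 0
Asked for universal (forall) quantifiers: 4

4


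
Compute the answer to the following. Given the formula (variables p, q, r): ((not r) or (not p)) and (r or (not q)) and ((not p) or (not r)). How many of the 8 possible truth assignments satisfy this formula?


Evaluate all 8 assignments for p, q, r:
p=0, q=0, r=0: 1
p=0, q=0, r=1: 1
p=0, q=1, r=0: 0
p=0, q=1, r=1: 1
p=1, q=0, r=0: 1
p=1, q=0, r=1: 0
p=1, q=1, r=0: 0
p=1, q=1, r=1: 0
Satisfying count = 4

4


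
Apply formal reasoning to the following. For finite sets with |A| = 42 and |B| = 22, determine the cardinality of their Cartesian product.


The Cartesian product A x B contains all ordered pairs (a, b).
|A x B| = |A| * |B| = 42 * 22 = 924

924


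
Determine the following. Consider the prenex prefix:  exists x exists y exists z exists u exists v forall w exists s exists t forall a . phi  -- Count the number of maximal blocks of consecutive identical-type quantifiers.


Quantifier-type sequence: E E E E E A E E A  (A=forall, E=exists)
Group into maximal same-type runs:
  Ex5 | Ax1 | Ex2 | Ax1
Number of blocks = 4

4


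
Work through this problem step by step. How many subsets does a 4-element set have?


The power set of a set with n elements has 2^n elements.
|P(S)| = 2^4 = 16

16


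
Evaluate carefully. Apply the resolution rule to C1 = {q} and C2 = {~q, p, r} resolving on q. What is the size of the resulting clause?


Remove q from C1 and ~q from C2.
C1 remainder: {}
C2 remainder: {p, r}
Union (resolvent): {p, r}
Resolvent has 2 literal(s).

2


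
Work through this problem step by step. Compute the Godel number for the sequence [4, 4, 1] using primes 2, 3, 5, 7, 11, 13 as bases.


Encode each element as an exponent of the corresponding prime:
  2^4 = 16
  3^4 = 81
  5^1 = 5
Product = 16 * 81 * 5 = 6480

6480


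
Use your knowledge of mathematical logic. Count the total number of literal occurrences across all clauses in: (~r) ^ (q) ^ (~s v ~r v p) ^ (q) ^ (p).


Counting literals in each clause:
Clause 1: 1 literal(s)
Clause 2: 1 literal(s)
Clause 3: 3 literal(s)
Clause 4: 1 literal(s)
Clause 5: 1 literal(s)
Total = 7

7


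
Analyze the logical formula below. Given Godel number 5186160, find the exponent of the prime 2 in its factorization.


Factorize 5186160 by dividing by 2 repeatedly.
Division steps: 2 divides 5186160 exactly 4 time(s).
Exponent of 2 = 4

4


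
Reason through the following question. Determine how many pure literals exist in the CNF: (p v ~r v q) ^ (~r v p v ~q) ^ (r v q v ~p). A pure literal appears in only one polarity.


Check each variable for pure literal status:
p: mixed (not pure)
q: mixed (not pure)
r: mixed (not pure)
Pure literal count = 0

0


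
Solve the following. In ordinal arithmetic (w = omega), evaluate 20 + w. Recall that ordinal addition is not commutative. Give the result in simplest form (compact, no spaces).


Compute 20 + w.
Ordinal + is associative but NOT commutative; for finite n>0, n + w = w but w + n stays w+n.
Any finite left addend is absorbed by w on the right: 20 + w = w.
Result = w

w
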